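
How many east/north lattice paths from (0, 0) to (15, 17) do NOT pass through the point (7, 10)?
Number of paths = 440574840

Total paths from (0, 0) to (15, 17): C(32, 15) = 565722720. Paths through (7, 10): (paths (0, 0) → (7, 10)) × (paths (7, 10) → (15, 17)) = C(17, 7) · C(15, 8) = 19448 · 6435 = 125147880. Avoidance count = 565722720 − 125147880 = 440574840.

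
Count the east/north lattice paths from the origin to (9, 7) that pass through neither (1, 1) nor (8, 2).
Number of paths = 5260

Inclusion–exclusion. Total paths: C(16, 9) = 11440. Through P₁: C(2, 1)·C(14, 8) = 6006. Through P₂: C(10, 8)·C(6, 1) = 270. Since P₁ is strictly southwest of P₂, a monotone path through both must visit P₁ then P₂; paths through both = C(2, 1)·C(8, 7)·C(6, 1) = 96. Avoid both = 11440 − 6006 − 270 + 96 = 5260.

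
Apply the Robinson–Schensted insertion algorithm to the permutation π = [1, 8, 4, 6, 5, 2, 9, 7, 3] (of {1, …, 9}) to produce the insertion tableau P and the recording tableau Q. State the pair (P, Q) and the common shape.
P = [1, 2, 3, 7] / [4, 5] / [6, 9] / [8];  Q = [1, 2, 4, 7] / [3, 8] / [5, 9] / [6];  common shape = (4, 2, 2, 1)

Row-insert the values π_1, π_2, … into P one at a time, bumping the leftmost entry strictly greater than the inserted value down to the next row. The recording tableau Q records, in position (i, j), the step at which that cell was added to P.
  Insert 1 (step 1): P = [1];  Q = [1]
  Insert 8 (step 2): P = [1, 8];  Q = [1, 2]
  Insert 4 (step 3): P = [1, 4] / [8];  Q = [1, 2] / [3]
  Insert 6 (step 4): P = [1, 4, 6] / [8];  Q = [1, 2, 4] / [3]
  Insert 5 (step 5): P = [1, 4, 5] / [6] / [8];  Q = [1, 2, 4] / [3] / [5]
  Insert 2 (step 6): P = [1, 2, 5] / [4] / [6] / [8];  Q = [1, 2, 4] / [3] / [5] / [6]
  Insert 9 (step 7): P = [1, 2, 5, 9] / [4] / [6] / [8];  Q = [1, 2, 4, 7] / [3] / [5] / [6]
  Insert 7 (step 8): P = [1, 2, 5, 7] / [4, 9] / [6] / [8];  Q = [1, 2, 4, 7] / [3, 8] / [5] / [6]
  Insert 3 (step 9): P = [1, 2, 3, 7] / [4, 5] / [6, 9] / [8];  Q = [1, 2, 4, 7] / [3, 8] / [5, 9] / [6]
Final shape: (4, 2, 2, 1).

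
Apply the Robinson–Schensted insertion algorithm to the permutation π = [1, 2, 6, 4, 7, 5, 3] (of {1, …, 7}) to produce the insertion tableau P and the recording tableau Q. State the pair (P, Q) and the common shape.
P = [1, 2, 3, 5] / [4, 7] / [6];  Q = [1, 2, 3, 5] / [4, 6] / [7];  common shape = (4, 2, 1)

Row-insert the values π_1, π_2, … into P one at a time, bumping the leftmost entry strictly greater than the inserted value down to the next row. The recording tableau Q records, in position (i, j), the step at which that cell was added to P.
  Insert 1 (step 1): P = [1];  Q = [1]
  Insert 2 (step 2): P = [1, 2];  Q = [1, 2]
  Insert 6 (step 3): P = [1, 2, 6];  Q = [1, 2, 3]
  Insert 4 (step 4): P = [1, 2, 4] / [6];  Q = [1, 2, 3] / [4]
  Insert 7 (step 5): P = [1, 2, 4, 7] / [6];  Q = [1, 2, 3, 5] / [4]
  Insert 5 (step 6): P = [1, 2, 4, 5] / [6, 7];  Q = [1, 2, 3, 5] / [4, 6]
  Insert 3 (step 7): P = [1, 2, 3, 5] / [4, 7] / [6];  Q = [1, 2, 3, 5] / [4, 6] / [7]
Final shape: (4, 2, 1).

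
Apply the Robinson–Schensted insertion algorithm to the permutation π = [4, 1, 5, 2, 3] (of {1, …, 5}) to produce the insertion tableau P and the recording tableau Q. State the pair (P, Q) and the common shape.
P = [1, 2, 3] / [4, 5];  Q = [1, 3, 5] / [2, 4];  common shape = (3, 2)

Row-insert the values π_1, π_2, … into P one at a time, bumping the leftmost entry strictly greater than the inserted value down to the next row. The recording tableau Q records, in position (i, j), the step at which that cell was added to P.
  Insert 4 (step 1): P = [4];  Q = [1]
  Insert 1 (step 2): P = [1] / [4];  Q = [1] / [2]
  Insert 5 (step 3): P = [1, 5] / [4];  Q = [1, 3] / [2]
  Insert 2 (step 4): P = [1, 2] / [4, 5];  Q = [1, 3] / [2, 4]
  Insert 3 (step 5): P = [1, 2, 3] / [4, 5];  Q = [1, 3, 5] / [2, 4]
Final shape: (3, 2).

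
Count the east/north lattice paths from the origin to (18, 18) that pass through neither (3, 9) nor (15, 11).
Number of paths = 7862747620

Inclusion–exclusion. Total paths: C(36, 18) = 9075135300. Through P₁: C(12, 3)·C(24, 15) = 287650880. Through P₂: C(26, 15)·C(10, 3) = 927139200. Since P₁ is strictly southwest of P₂, a monotone path through both must visit P₁ then P₂; paths through both = C(12, 3)·C(14, 12)·C(10, 3) = 2402400. Avoid both = 9075135300 − 287650880 − 927139200 + 2402400 = 7862747620.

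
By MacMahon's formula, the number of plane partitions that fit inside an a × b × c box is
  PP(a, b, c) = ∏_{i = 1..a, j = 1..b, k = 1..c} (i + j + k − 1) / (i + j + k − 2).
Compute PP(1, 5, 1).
PP(1, 5, 1) = 6

Evaluate the triple product over i = 1..1, j = 1..5, k = 1..1. The factors are (2/1) · (3/2) · (4/3) · (5/4) · (6/5). The numerators and denominators telescope so the product is an integer; carrying out the multiplication exactly gives PP(1, 5, 1) = 6.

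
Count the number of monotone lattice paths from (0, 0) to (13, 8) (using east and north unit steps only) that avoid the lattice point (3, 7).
Number of paths = 202170

Total paths from (0, 0) to (13, 8): C(21, 13) = 203490. Paths through (3, 7): (paths (0, 0) → (3, 7)) × (paths (3, 7) → (13, 8)) = C(10, 3) · C(11, 10) = 120 · 11 = 1320. Avoidance count = 203490 − 1320 = 202170.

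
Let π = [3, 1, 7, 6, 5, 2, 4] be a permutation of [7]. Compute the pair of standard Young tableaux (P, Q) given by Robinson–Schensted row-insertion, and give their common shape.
P = [1, 2, 4] / [3, 5] / [6] / [7];  Q = [1, 3, 7] / [2, 4] / [5] / [6];  common shape = (3, 2, 1, 1)

Row-insert the values π_1, π_2, … into P one at a time, bumping the leftmost entry strictly greater than the inserted value down to the next row. The recording tableau Q records, in position (i, j), the step at which that cell was added to P.
  Insert 3 (step 1): P = [3];  Q = [1]
  Insert 1 (step 2): P = [1] / [3];  Q = [1] / [2]
  Insert 7 (step 3): P = [1, 7] / [3];  Q = [1, 3] / [2]
  Insert 6 (step 4): P = [1, 6] / [3, 7];  Q = [1, 3] / [2, 4]
  Insert 5 (step 5): P = [1, 5] / [3, 6] / [7];  Q = [1, 3] / [2, 4] / [5]
  Insert 2 (step 6): P = [1, 2] / [3, 5] / [6] / [7];  Q = [1, 3] / [2, 4] / [5] / [6]
  Insert 4 (step 7): P = [1, 2, 4] / [3, 5] / [6] / [7];  Q = [1, 3, 7] / [2, 4] / [5] / [6]
Final shape: (3, 2, 1, 1).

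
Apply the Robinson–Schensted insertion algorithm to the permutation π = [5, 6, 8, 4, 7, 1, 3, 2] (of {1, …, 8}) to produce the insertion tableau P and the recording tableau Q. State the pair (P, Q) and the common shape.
P = [1, 2, 7] / [3, 6] / [4, 8] / [5];  Q = [1, 2, 3] / [4, 5] / [6, 7] / [8];  common shape = (3, 2, 2, 1)

Row-insert the values π_1, π_2, … into P one at a time, bumping the leftmost entry strictly greater than the inserted value down to the next row. The recording tableau Q records, in position (i, j), the step at which that cell was added to P.
  Insert 5 (step 1): P = [5];  Q = [1]
  Insert 6 (step 2): P = [5, 6];  Q = [1, 2]
  Insert 8 (step 3): P = [5, 6, 8];  Q = [1, 2, 3]
  Insert 4 (step 4): P = [4, 6, 8] / [5];  Q = [1, 2, 3] / [4]
  Insert 7 (step 5): P = [4, 6, 7] / [5, 8];  Q = [1, 2, 3] / [4, 5]
  Insert 1 (step 6): P = [1, 6, 7] / [4, 8] / [5];  Q = [1, 2, 3] / [4, 5] / [6]
  Insert 3 (step 7): P = [1, 3, 7] / [4, 6] / [5, 8];  Q = [1, 2, 3] / [4, 5] / [6, 7]
  Insert 2 (step 8): P = [1, 2, 7] / [3, 6] / [4, 8] / [5];  Q = [1, 2, 3] / [4, 5] / [6, 7] / [8]
Final shape: (3, 2, 2, 1).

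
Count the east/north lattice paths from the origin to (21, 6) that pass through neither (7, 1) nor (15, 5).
Number of paths = 122178

Inclusion–exclusion. Total paths: C(27, 21) = 296010. Through P₁: C(8, 7)·C(19, 14) = 93024. Through P₂: C(20, 15)·C(7, 6) = 108528. Since P₁ is strictly southwest of P₂, a monotone path through both must visit P₁ then P₂; paths through both = C(8, 7)·C(12, 8)·C(7, 6) = 27720. Avoid both = 296010 − 93024 − 108528 + 27720 = 122178.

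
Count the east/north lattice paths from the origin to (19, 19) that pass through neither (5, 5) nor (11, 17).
Number of paths = 24480058260

Inclusion–exclusion. Total paths: C(38, 19) = 35345263800. Through P₁: C(10, 5)·C(28, 14) = 10109383200. Through P₂: C(28, 11)·C(10, 8) = 966338100. Since P₁ is strictly southwest of P₂, a monotone path through both must visit P₁ then P₂; paths through both = C(10, 5)·C(18, 6)·C(10, 8) = 210515760. Avoid both = 35345263800 − 10109383200 − 966338100 + 210515760 = 24480058260.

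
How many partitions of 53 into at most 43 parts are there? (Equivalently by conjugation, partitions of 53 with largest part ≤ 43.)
p(53, parts ≤ 43) = 329834

Use the recurrence p(n, m) = p(n, m−1) + p(n−m, m): either the largest part is < m (count p(n, m−1)) or the largest part is exactly m (remove one copy of m, count p(n−m, m)). With p(0, ·) = 1 this gives p(53, parts ≤ 43) = 329834. (By conjugating Young diagrams, this also counts partitions of 53 into at most 43 parts.)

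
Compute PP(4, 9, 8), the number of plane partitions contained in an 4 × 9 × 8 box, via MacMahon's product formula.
PP(4, 9, 8) = 151561524301616

Evaluate the triple product over i = 1..4, j = 1..9, k = 1..8. The factors are (2/1) · (3/2) · (4/3) · (5/4) · (6/5) · (7/6) · (8/7) · (9/8) · … (288 factors total). The numerators and denominators telescope so the product is an integer; carrying out the multiplication exactly gives PP(4, 9, 8) = 151561524301616.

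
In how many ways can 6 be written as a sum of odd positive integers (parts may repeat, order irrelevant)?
p_odd(6) = 4

Partitions of 6 using only odd parts 1, 3, 5, …: 5+1, 3+3, 3+1+1+1, 1+1+1+1+1+1. There are 4. (Euler: this equals q(6), the number of distinct-part partitions.)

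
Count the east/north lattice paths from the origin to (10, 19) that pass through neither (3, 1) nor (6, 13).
Number of paths = 12791690

Inclusion–exclusion. Total paths: C(29, 10) = 20030010. Through P₁: C(4, 3)·C(25, 7) = 1922800. Through P₂: C(19, 6)·C(10, 4) = 5697720. Since P₁ is strictly southwest of P₂, a monotone path through both must visit P₁ then P₂; paths through both = C(4, 3)·C(15, 3)·C(10, 4) = 382200. Avoid both = 20030010 − 1922800 − 5697720 + 382200 = 12791690.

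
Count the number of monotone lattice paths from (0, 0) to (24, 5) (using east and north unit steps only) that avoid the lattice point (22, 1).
Number of paths = 118410

Total paths from (0, 0) to (24, 5): C(29, 24) = 118755. Paths through (22, 1): (paths (0, 0) → (22, 1)) × (paths (22, 1) → (24, 5)) = C(23, 22) · C(6, 2) = 23 · 15 = 345. Avoidance count = 118755 − 345 = 118410.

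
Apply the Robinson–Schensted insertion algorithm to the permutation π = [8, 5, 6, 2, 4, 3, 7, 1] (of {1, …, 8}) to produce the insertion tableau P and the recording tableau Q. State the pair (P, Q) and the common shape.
P = [1, 3, 7] / [2, 6] / [4] / [5] / [8];  Q = [1, 3, 7] / [2, 5] / [4] / [6] / [8];  common shape = (3, 2, 1, 1, 1)

Row-insert the values π_1, π_2, … into P one at a time, bumping the leftmost entry strictly greater than the inserted value down to the next row. The recording tableau Q records, in position (i, j), the step at which that cell was added to P.
  Insert 8 (step 1): P = [8];  Q = [1]
  Insert 5 (step 2): P = [5] / [8];  Q = [1] / [2]
  Insert 6 (step 3): P = [5, 6] / [8];  Q = [1, 3] / [2]
  Insert 2 (step 4): P = [2, 6] / [5] / [8];  Q = [1, 3] / [2] / [4]
  Insert 4 (step 5): P = [2, 4] / [5, 6] / [8];  Q = [1, 3] / [2, 5] / [4]
  Insert 3 (step 6): P = [2, 3] / [4, 6] / [5] / [8];  Q = [1, 3] / [2, 5] / [4] / [6]
  Insert 7 (step 7): P = [2, 3, 7] / [4, 6] / [5] / [8];  Q = [1, 3, 7] / [2, 5] / [4] / [6]
  Insert 1 (step 8): P = [1, 3, 7] / [2, 6] / [4] / [5] / [8];  Q = [1, 3, 7] / [2, 5] / [4] / [6] / [8]
Final shape: (3, 2, 1, 1, 1).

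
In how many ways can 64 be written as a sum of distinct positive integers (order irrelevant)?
q(64) = 16444

A partition into distinct parts is a strictly decreasing sequence summing to n. The recurrence d(n, m) = d(n, m−1) + d(n−m, m−1) (use part m at most once) with q(n) = d(n, n) gives q(64) = 16444. (Euler's theorem: # distinct-part partitions = # odd-part partitions.)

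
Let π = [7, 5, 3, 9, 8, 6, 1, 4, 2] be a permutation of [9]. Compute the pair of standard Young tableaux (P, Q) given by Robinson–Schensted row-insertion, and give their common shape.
P = [1, 2] / [3, 4] / [5, 6] / [7, 8] / [9];  Q = [1, 4] / [2, 5] / [3, 6] / [7, 8] / [9];  common shape = (2, 2, 2, 2, 1)

Row-insert the values π_1, π_2, … into P one at a time, bumping the leftmost entry strictly greater than the inserted value down to the next row. The recording tableau Q records, in position (i, j), the step at which that cell was added to P.
  Insert 7 (step 1): P = [7];  Q = [1]
  Insert 5 (step 2): P = [5] / [7];  Q = [1] / [2]
  Insert 3 (step 3): P = [3] / [5] / [7];  Q = [1] / [2] / [3]
  Insert 9 (step 4): P = [3, 9] / [5] / [7];  Q = [1, 4] / [2] / [3]
  Insert 8 (step 5): P = [3, 8] / [5, 9] / [7];  Q = [1, 4] / [2, 5] / [3]
  Insert 6 (step 6): P = [3, 6] / [5, 8] / [7, 9];  Q = [1, 4] / [2, 5] / [3, 6]
  Insert 1 (step 7): P = [1, 6] / [3, 8] / [5, 9] / [7];  Q = [1, 4] / [2, 5] / [3, 6] / [7]
  Insert 4 (step 8): P = [1, 4] / [3, 6] / [5, 8] / [7, 9];  Q = [1, 4] / [2, 5] / [3, 6] / [7, 8]
  Insert 2 (step 9): P = [1, 2] / [3, 4] / [5, 6] / [7, 8] / [9];  Q = [1, 4] / [2, 5] / [3, 6] / [7, 8] / [9]
Final shape: (2, 2, 2, 2, 1).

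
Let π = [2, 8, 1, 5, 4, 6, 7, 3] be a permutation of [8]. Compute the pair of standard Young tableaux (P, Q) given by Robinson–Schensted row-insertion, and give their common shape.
P = [1, 3, 6, 7] / [2, 4] / [5] / [8];  Q = [1, 2, 6, 7] / [3, 4] / [5] / [8];  common shape = (4, 2, 1, 1)

Row-insert the values π_1, π_2, … into P one at a time, bumping the leftmost entry strictly greater than the inserted value down to the next row. The recording tableau Q records, in position (i, j), the step at which that cell was added to P.
  Insert 2 (step 1): P = [2];  Q = [1]
  Insert 8 (step 2): P = [2, 8];  Q = [1, 2]
  Insert 1 (step 3): P = [1, 8] / [2];  Q = [1, 2] / [3]
  Insert 5 (step 4): P = [1, 5] / [2, 8];  Q = [1, 2] / [3, 4]
  Insert 4 (step 5): P = [1, 4] / [2, 5] / [8];  Q = [1, 2] / [3, 4] / [5]
  Insert 6 (step 6): P = [1, 4, 6] / [2, 5] / [8];  Q = [1, 2, 6] / [3, 4] / [5]
  Insert 7 (step 7): P = [1, 4, 6, 7] / [2, 5] / [8];  Q = [1, 2, 6, 7] / [3, 4] / [5]
  Insert 3 (step 8): P = [1, 3, 6, 7] / [2, 4] / [5] / [8];  Q = [1, 2, 6, 7] / [3, 4] / [5] / [8]
Final shape: (4, 2, 1, 1).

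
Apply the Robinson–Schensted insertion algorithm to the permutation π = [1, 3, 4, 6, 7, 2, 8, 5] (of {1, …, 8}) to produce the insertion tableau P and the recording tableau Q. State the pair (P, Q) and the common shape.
P = [1, 2, 4, 5, 7, 8] / [3, 6];  Q = [1, 2, 3, 4, 5, 7] / [6, 8];  common shape = (6, 2)

Row-insert the values π_1, π_2, … into P one at a time, bumping the leftmost entry strictly greater than the inserted value down to the next row. The recording tableau Q records, in position (i, j), the step at which that cell was added to P.
  Insert 1 (step 1): P = [1];  Q = [1]
  Insert 3 (step 2): P = [1, 3];  Q = [1, 2]
  Insert 4 (step 3): P = [1, 3, 4];  Q = [1, 2, 3]
  Insert 6 (step 4): P = [1, 3, 4, 6];  Q = [1, 2, 3, 4]
  Insert 7 (step 5): P = [1, 3, 4, 6, 7];  Q = [1, 2, 3, 4, 5]
  Insert 2 (step 6): P = [1, 2, 4, 6, 7] / [3];  Q = [1, 2, 3, 4, 5] / [6]
  Insert 8 (step 7): P = [1, 2, 4, 6, 7, 8] / [3];  Q = [1, 2, 3, 4, 5, 7] / [6]
  Insert 5 (step 8): P = [1, 2, 4, 5, 7, 8] / [3, 6];  Q = [1, 2, 3, 4, 5, 7] / [6, 8]
Final shape: (6, 2).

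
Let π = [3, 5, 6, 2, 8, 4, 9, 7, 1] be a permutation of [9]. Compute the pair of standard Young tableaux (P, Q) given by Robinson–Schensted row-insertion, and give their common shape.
P = [1, 4, 6, 7, 9] / [2, 5, 8] / [3];  Q = [1, 2, 3, 5, 7] / [4, 6, 8] / [9];  common shape = (5, 3, 1)

Row-insert the values π_1, π_2, … into P one at a time, bumping the leftmost entry strictly greater than the inserted value down to the next row. The recording tableau Q records, in position (i, j), the step at which that cell was added to P.
  Insert 3 (step 1): P = [3];  Q = [1]
  Insert 5 (step 2): P = [3, 5];  Q = [1, 2]
  Insert 6 (step 3): P = [3, 5, 6];  Q = [1, 2, 3]
  Insert 2 (step 4): P = [2, 5, 6] / [3];  Q = [1, 2, 3] / [4]
  Insert 8 (step 5): P = [2, 5, 6, 8] / [3];  Q = [1, 2, 3, 5] / [4]
  Insert 4 (step 6): P = [2, 4, 6, 8] / [3, 5];  Q = [1, 2, 3, 5] / [4, 6]
  Insert 9 (step 7): P = [2, 4, 6, 8, 9] / [3, 5];  Q = [1, 2, 3, 5, 7] / [4, 6]
  Insert 7 (step 8): P = [2, 4, 6, 7, 9] / [3, 5, 8];  Q = [1, 2, 3, 5, 7] / [4, 6, 8]
  Insert 1 (step 9): P = [1, 4, 6, 7, 9] / [2, 5, 8] / [3];  Q = [1, 2, 3, 5, 7] / [4, 6, 8] / [9]
Final shape: (5, 3, 1).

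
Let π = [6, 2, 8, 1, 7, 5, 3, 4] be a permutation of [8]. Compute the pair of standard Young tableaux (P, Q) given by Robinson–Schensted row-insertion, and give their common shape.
P = [1, 3, 4] / [2, 5] / [6, 7] / [8];  Q = [1, 3, 8] / [2, 5] / [4, 6] / [7];  common shape = (3, 2, 2, 1)

Row-insert the values π_1, π_2, … into P one at a time, bumping the leftmost entry strictly greater than the inserted value down to the next row. The recording tableau Q records, in position (i, j), the step at which that cell was added to P.
  Insert 6 (step 1): P = [6];  Q = [1]
  Insert 2 (step 2): P = [2] / [6];  Q = [1] / [2]
  Insert 8 (step 3): P = [2, 8] / [6];  Q = [1, 3] / [2]
  Insert 1 (step 4): P = [1, 8] / [2] / [6];  Q = [1, 3] / [2] / [4]
  Insert 7 (step 5): P = [1, 7] / [2, 8] / [6];  Q = [1, 3] / [2, 5] / [4]
  Insert 5 (step 6): P = [1, 5] / [2, 7] / [6, 8];  Q = [1, 3] / [2, 5] / [4, 6]
  Insert 3 (step 7): P = [1, 3] / [2, 5] / [6, 7] / [8];  Q = [1, 3] / [2, 5] / [4, 6] / [7]
  Insert 4 (step 8): P = [1, 3, 4] / [2, 5] / [6, 7] / [8];  Q = [1, 3, 8] / [2, 5] / [4, 6] / [7]
Final shape: (3, 2, 2, 1).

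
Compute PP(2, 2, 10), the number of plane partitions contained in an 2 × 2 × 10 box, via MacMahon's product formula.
PP(2, 2, 10) = 1716

Evaluate the triple product over i = 1..2, j = 1..2, k = 1..10. The factors are (2/1) · (3/2) · (4/3) · (5/4) · (6/5) · (7/6) · (8/7) · (9/8) · … (40 factors total). The numerators and denominators telescope so the product is an integer; carrying out the multiplication exactly gives PP(2, 2, 10) = 1716.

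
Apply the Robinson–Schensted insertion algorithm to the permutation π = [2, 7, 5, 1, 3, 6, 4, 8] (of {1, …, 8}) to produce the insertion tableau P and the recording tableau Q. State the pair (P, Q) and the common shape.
P = [1, 3, 4, 8] / [2, 5, 6] / [7];  Q = [1, 2, 6, 8] / [3, 5, 7] / [4];  common shape = (4, 3, 1)

Row-insert the values π_1, π_2, … into P one at a time, bumping the leftmost entry strictly greater than the inserted value down to the next row. The recording tableau Q records, in position (i, j), the step at which that cell was added to P.
  Insert 2 (step 1): P = [2];  Q = [1]
  Insert 7 (step 2): P = [2, 7];  Q = [1, 2]
  Insert 5 (step 3): P = [2, 5] / [7];  Q = [1, 2] / [3]
  Insert 1 (step 4): P = [1, 5] / [2] / [7];  Q = [1, 2] / [3] / [4]
  Insert 3 (step 5): P = [1, 3] / [2, 5] / [7];  Q = [1, 2] / [3, 5] / [4]
  Insert 6 (step 6): P = [1, 3, 6] / [2, 5] / [7];  Q = [1, 2, 6] / [3, 5] / [4]
  Insert 4 (step 7): P = [1, 3, 4] / [2, 5, 6] / [7];  Q = [1, 2, 6] / [3, 5, 7] / [4]
  Insert 8 (step 8): P = [1, 3, 4, 8] / [2, 5, 6] / [7];  Q = [1, 2, 6, 8] / [3, 5, 7] / [4]
Final shape: (4, 3, 1).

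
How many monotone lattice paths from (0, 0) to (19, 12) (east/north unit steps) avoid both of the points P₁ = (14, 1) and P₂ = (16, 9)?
Number of paths = 100209005

Inclusion–exclusion. Total paths: C(31, 19) = 141120525. Through P₁: C(15, 14)·C(16, 5) = 65520. Through P₂: C(25, 16)·C(6, 3) = 40859500. Since P₁ is strictly southwest of P₂, a monotone path through both must visit P₁ then P₂; paths through both = C(15, 14)·C(10, 2)·C(6, 3) = 13500. Avoid both = 141120525 − 65520 − 40859500 + 13500 = 100209005.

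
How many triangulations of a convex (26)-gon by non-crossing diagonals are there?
C_24 = 1289904147324

These polygon triangulations are counted by the Catalan number C_n = (1/(n + 1)) · C(2n, n). For n = 24: C_24 = (1/25) · C(48, 24) = 32247603683100/25 = 1289904147324.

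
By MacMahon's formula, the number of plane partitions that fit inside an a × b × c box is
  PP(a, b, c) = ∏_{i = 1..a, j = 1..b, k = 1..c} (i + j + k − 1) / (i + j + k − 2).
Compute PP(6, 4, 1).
PP(6, 4, 1) = 210

Evaluate the triple product over i = 1..6, j = 1..4, k = 1..1. The factors are (2/1) · (3/2) · (4/3) · (5/4) · (3/2) · (4/3) · (5/4) · (6/5) · … (24 factors total). The numerators and denominators telescope so the product is an integer; carrying out the multiplication exactly gives PP(6, 4, 1) = 210.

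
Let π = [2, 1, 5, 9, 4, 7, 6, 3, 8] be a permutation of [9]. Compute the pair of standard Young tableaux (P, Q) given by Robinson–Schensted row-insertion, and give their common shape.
P = [1, 3, 6, 8] / [2, 4, 7] / [5] / [9];  Q = [1, 3, 4, 9] / [2, 5, 6] / [7] / [8];  common shape = (4, 3, 1, 1)

Row-insert the values π_1, π_2, … into P one at a time, bumping the leftmost entry strictly greater than the inserted value down to the next row. The recording tableau Q records, in position (i, j), the step at which that cell was added to P.
  Insert 2 (step 1): P = [2];  Q = [1]
  Insert 1 (step 2): P = [1] / [2];  Q = [1] / [2]
  Insert 5 (step 3): P = [1, 5] / [2];  Q = [1, 3] / [2]
  Insert 9 (step 4): P = [1, 5, 9] / [2];  Q = [1, 3, 4] / [2]
  Insert 4 (step 5): P = [1, 4, 9] / [2, 5];  Q = [1, 3, 4] / [2, 5]
  Insert 7 (step 6): P = [1, 4, 7] / [2, 5, 9];  Q = [1, 3, 4] / [2, 5, 6]
  Insert 6 (step 7): P = [1, 4, 6] / [2, 5, 7] / [9];  Q = [1, 3, 4] / [2, 5, 6] / [7]
  Insert 3 (step 8): P = [1, 3, 6] / [2, 4, 7] / [5] / [9];  Q = [1, 3, 4] / [2, 5, 6] / [7] / [8]
  Insert 8 (step 9): P = [1, 3, 6, 8] / [2, 4, 7] / [5] / [9];  Q = [1, 3, 4, 9] / [2, 5, 6] / [7] / [8]
Final shape: (4, 3, 1, 1).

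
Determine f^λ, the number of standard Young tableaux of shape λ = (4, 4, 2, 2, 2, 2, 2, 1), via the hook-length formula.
# SYT of shape (4, 4, 2, 2, 2, 2, 2, 1) = 4232592

Hook-length formula: f^λ = n! / Π hook(c), product over all cells c of the Young diagram. For λ = (4, 4, 2, 2, 2, 2, 2, 1), n = 19 boxes. Hook lengths by row (left-to-right, top-to-bottom): [11, 9, 3, 2]; [10, 8, 2, 1]; [7, 5]; [6, 4]; [5, 3]; [4, 2]; [3, 1]; [1]. Product of hooks = 28740096000. So f^λ = 19! / 28740096000 = 121645100408832000 / 28740096000 = 4232592.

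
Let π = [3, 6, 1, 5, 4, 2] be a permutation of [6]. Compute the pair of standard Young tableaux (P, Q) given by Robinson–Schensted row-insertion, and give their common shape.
P = [1, 2] / [3, 4] / [5] / [6];  Q = [1, 2] / [3, 4] / [5] / [6];  common shape = (2, 2, 1, 1)

Row-insert the values π_1, π_2, … into P one at a time, bumping the leftmost entry strictly greater than the inserted value down to the next row. The recording tableau Q records, in position (i, j), the step at which that cell was added to P.
  Insert 3 (step 1): P = [3];  Q = [1]
  Insert 6 (step 2): P = [3, 6];  Q = [1, 2]
  Insert 1 (step 3): P = [1, 6] / [3];  Q = [1, 2] / [3]
  Insert 5 (step 4): P = [1, 5] / [3, 6];  Q = [1, 2] / [3, 4]
  Insert 4 (step 5): P = [1, 4] / [3, 5] / [6];  Q = [1, 2] / [3, 4] / [5]
  Insert 2 (step 6): P = [1, 2] / [3, 4] / [5] / [6];  Q = [1, 2] / [3, 4] / [5] / [6]
Final shape: (2, 2, 1, 1).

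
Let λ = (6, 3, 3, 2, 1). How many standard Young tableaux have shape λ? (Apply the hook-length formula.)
# SYT of shape (6, 3, 3, 2, 1) = 210210

Hook-length formula: f^λ = n! / Π hook(c), product over all cells c of the Young diagram. For λ = (6, 3, 3, 2, 1), n = 15 boxes. Hook lengths by row (left-to-right, top-to-bottom): [10, 8, 6, 3, 2, 1]; [6, 4, 2]; [5, 3, 1]; [3, 1]; [1]. Product of hooks = 6220800. So f^λ = 15! / 6220800 = 1307674368000 / 6220800 = 210210.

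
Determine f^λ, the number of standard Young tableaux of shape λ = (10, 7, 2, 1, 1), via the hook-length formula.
# SYT of shape (10, 7, 2, 1, 1) = 54419040

Hook-length formula: f^λ = n! / Π hook(c), product over all cells c of the Young diagram. For λ = (10, 7, 2, 1, 1), n = 21 boxes. Hook lengths by row (left-to-right, top-to-bottom): [14, 11, 9, 8, 7, 6, 5, 3, 2, 1]; [10, 7, 5, 4, 3, 2, 1]; [4, 1]; [2]; [1]. Product of hooks = 938843136000. So f^λ = 21! / 938843136000 = 51090942171709440000 / 938843136000 = 54419040.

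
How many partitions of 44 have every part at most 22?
p(44, parts ≤ 22) = 71669

Use the recurrence p(n, m) = p(n, m−1) + p(n−m, m): either the largest part is < m (count p(n, m−1)) or the largest part is exactly m (remove one copy of m, count p(n−m, m)). With p(0, ·) = 1 this gives p(44, parts ≤ 22) = 71669. (By conjugating Young diagrams, this also counts partitions of 44 into at most 22 parts.)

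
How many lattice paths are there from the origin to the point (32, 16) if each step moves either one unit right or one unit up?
Number of paths = 2254848913647

A monotone lattice path from (0, 0) to (32, 16) consists of 32 east steps and 16 north steps in some order, so it is determined by which 32 of the 48 steps are east. The count is C(48, 32) = 2254848913647.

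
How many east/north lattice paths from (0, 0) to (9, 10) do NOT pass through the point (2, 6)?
Number of paths = 83138

Total paths from (0, 0) to (9, 10): C(19, 9) = 92378. Paths through (2, 6): (paths (0, 0) → (2, 6)) × (paths (2, 6) → (9, 10)) = C(8, 2) · C(11, 7) = 28 · 330 = 9240. Avoidance count = 92378 − 9240 = 83138.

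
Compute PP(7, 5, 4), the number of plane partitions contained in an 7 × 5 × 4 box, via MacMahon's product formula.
PP(7, 5, 4) = 868489479

Evaluate the triple product over i = 1..7, j = 1..5, k = 1..4. The factors are (2/1) · (3/2) · (4/3) · (5/4) · (3/2) · (4/3) · (5/4) · (6/5) · … (140 factors total). The numerators and denominators telescope so the product is an integer; carrying out the multiplication exactly gives PP(7, 5, 4) = 868489479.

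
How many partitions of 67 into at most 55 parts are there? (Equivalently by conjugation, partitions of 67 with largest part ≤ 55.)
p(67, parts ≤ 55) = 2679494

Use the recurrence p(n, m) = p(n, m−1) + p(n−m, m): either the largest part is < m (count p(n, m−1)) or the largest part is exactly m (remove one copy of m, count p(n−m, m)). With p(0, ·) = 1 this gives p(67, parts ≤ 55) = 2679494. (By conjugating Young diagrams, this also counts partitions of 67 into at most 55 parts.)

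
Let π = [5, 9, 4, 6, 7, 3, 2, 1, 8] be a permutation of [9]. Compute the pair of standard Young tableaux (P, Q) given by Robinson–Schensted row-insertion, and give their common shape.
P = [1, 6, 7, 8] / [2, 9] / [3] / [4] / [5];  Q = [1, 2, 5, 9] / [3, 4] / [6] / [7] / [8];  common shape = (4, 2, 1, 1, 1)

Row-insert the values π_1, π_2, … into P one at a time, bumping the leftmost entry strictly greater than the inserted value down to the next row. The recording tableau Q records, in position (i, j), the step at which that cell was added to P.
  Insert 5 (step 1): P = [5];  Q = [1]
  Insert 9 (step 2): P = [5, 9];  Q = [1, 2]
  Insert 4 (step 3): P = [4, 9] / [5];  Q = [1, 2] / [3]
  Insert 6 (step 4): P = [4, 6] / [5, 9];  Q = [1, 2] / [3, 4]
  Insert 7 (step 5): P = [4, 6, 7] / [5, 9];  Q = [1, 2, 5] / [3, 4]
  Insert 3 (step 6): P = [3, 6, 7] / [4, 9] / [5];  Q = [1, 2, 5] / [3, 4] / [6]
  Insert 2 (step 7): P = [2, 6, 7] / [3, 9] / [4] / [5];  Q = [1, 2, 5] / [3, 4] / [6] / [7]
  Insert 1 (step 8): P = [1, 6, 7] / [2, 9] / [3] / [4] / [5];  Q = [1, 2, 5] / [3, 4] / [6] / [7] / [8]
  Insert 8 (step 9): P = [1, 6, 7, 8] / [2, 9] / [3] / [4] / [5];  Q = [1, 2, 5, 9] / [3, 4] / [6] / [7] / [8]
Final shape: (4, 2, 1, 1, 1).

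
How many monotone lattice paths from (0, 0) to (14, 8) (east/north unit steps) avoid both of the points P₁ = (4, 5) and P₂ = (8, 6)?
Number of paths = 217290

Inclusion–exclusion. Total paths: C(22, 14) = 319770. Through P₁: C(9, 4)·C(13, 10) = 36036. Through P₂: C(14, 8)·C(8, 6) = 84084. Since P₁ is strictly southwest of P₂, a monotone path through both must visit P₁ then P₂; paths through both = C(9, 4)·C(5, 4)·C(8, 6) = 17640. Avoid both = 319770 − 36036 − 84084 + 17640 = 217290.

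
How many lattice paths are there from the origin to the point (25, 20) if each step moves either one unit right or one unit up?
Number of paths = 3169870830126

A monotone lattice path from (0, 0) to (25, 20) consists of 25 east steps and 20 north steps in some order, so it is determined by which 25 of the 45 steps are east. The count is C(45, 25) = 3169870830126.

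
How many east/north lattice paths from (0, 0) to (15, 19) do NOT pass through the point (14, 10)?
Number of paths = 1836354960

Total paths from (0, 0) to (15, 19): C(34, 15) = 1855967520. Paths through (14, 10): (paths (0, 0) → (14, 10)) × (paths (14, 10) → (15, 19)) = C(24, 14) · C(10, 1) = 1961256 · 10 = 19612560. Avoidance count = 1855967520 − 19612560 = 1836354960.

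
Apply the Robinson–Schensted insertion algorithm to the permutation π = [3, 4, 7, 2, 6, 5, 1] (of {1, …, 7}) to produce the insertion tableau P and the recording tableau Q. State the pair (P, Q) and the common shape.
P = [1, 4, 5] / [2, 6] / [3] / [7];  Q = [1, 2, 3] / [4, 5] / [6] / [7];  common shape = (3, 2, 1, 1)

Row-insert the values π_1, π_2, … into P one at a time, bumping the leftmost entry strictly greater than the inserted value down to the next row. The recording tableau Q records, in position (i, j), the step at which that cell was added to P.
  Insert 3 (step 1): P = [3];  Q = [1]
  Insert 4 (step 2): P = [3, 4];  Q = [1, 2]
  Insert 7 (step 3): P = [3, 4, 7];  Q = [1, 2, 3]
  Insert 2 (step 4): P = [2, 4, 7] / [3];  Q = [1, 2, 3] / [4]
  Insert 6 (step 5): P = [2, 4, 6] / [3, 7];  Q = [1, 2, 3] / [4, 5]
  Insert 5 (step 6): P = [2, 4, 5] / [3, 6] / [7];  Q = [1, 2, 3] / [4, 5] / [6]
  Insert 1 (step 7): P = [1, 4, 5] / [2, 6] / [3] / [7];  Q = [1, 2, 3] / [4, 5] / [6] / [7]
Final shape: (3, 2, 1, 1).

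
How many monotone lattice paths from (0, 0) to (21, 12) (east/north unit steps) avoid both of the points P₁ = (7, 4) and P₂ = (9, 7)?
Number of paths = 198922900

Inclusion–exclusion. Total paths: C(33, 21) = 354817320. Through P₁: C(11, 7)·C(22, 14) = 105524100. Through P₂: C(16, 9)·C(17, 12) = 70790720. Since P₁ is strictly southwest of P₂, a monotone path through both must visit P₁ then P₂; paths through both = C(11, 7)·C(5, 2)·C(17, 12) = 20420400. Avoid both = 354817320 − 105524100 − 70790720 + 20420400 = 198922900.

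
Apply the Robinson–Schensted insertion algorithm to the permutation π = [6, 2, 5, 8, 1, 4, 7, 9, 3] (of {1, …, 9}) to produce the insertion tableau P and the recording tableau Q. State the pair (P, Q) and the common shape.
P = [1, 3, 7, 9] / [2, 4, 8] / [5] / [6];  Q = [1, 3, 4, 8] / [2, 6, 7] / [5] / [9];  common shape = (4, 3, 1, 1)

Row-insert the values π_1, π_2, … into P one at a time, bumping the leftmost entry strictly greater than the inserted value down to the next row. The recording tableau Q records, in position (i, j), the step at which that cell was added to P.
  Insert 6 (step 1): P = [6];  Q = [1]
  Insert 2 (step 2): P = [2] / [6];  Q = [1] / [2]
  Insert 5 (step 3): P = [2, 5] / [6];  Q = [1, 3] / [2]
  Insert 8 (step 4): P = [2, 5, 8] / [6];  Q = [1, 3, 4] / [2]
  Insert 1 (step 5): P = [1, 5, 8] / [2] / [6];  Q = [1, 3, 4] / [2] / [5]
  Insert 4 (step 6): P = [1, 4, 8] / [2, 5] / [6];  Q = [1, 3, 4] / [2, 6] / [5]
  Insert 7 (step 7): P = [1, 4, 7] / [2, 5, 8] / [6];  Q = [1, 3, 4] / [2, 6, 7] / [5]
  Insert 9 (step 8): P = [1, 4, 7, 9] / [2, 5, 8] / [6];  Q = [1, 3, 4, 8] / [2, 6, 7] / [5]
  Insert 3 (step 9): P = [1, 3, 7, 9] / [2, 4, 8] / [5] / [6];  Q = [1, 3, 4, 8] / [2, 6, 7] / [5] / [9]
Final shape: (4, 3, 1, 1).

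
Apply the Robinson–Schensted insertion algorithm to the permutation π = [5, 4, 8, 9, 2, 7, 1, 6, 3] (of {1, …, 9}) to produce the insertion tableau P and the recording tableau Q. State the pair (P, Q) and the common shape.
P = [1, 3, 9] / [2, 6] / [4, 7] / [5, 8];  Q = [1, 3, 4] / [2, 6] / [5, 8] / [7, 9];  common shape = (3, 2, 2, 2)

Row-insert the values π_1, π_2, … into P one at a time, bumping the leftmost entry strictly greater than the inserted value down to the next row. The recording tableau Q records, in position (i, j), the step at which that cell was added to P.
  Insert 5 (step 1): P = [5];  Q = [1]
  Insert 4 (step 2): P = [4] / [5];  Q = [1] / [2]
  Insert 8 (step 3): P = [4, 8] / [5];  Q = [1, 3] / [2]
  Insert 9 (step 4): P = [4, 8, 9] / [5];  Q = [1, 3, 4] / [2]
  Insert 2 (step 5): P = [2, 8, 9] / [4] / [5];  Q = [1, 3, 4] / [2] / [5]
  Insert 7 (step 6): P = [2, 7, 9] / [4, 8] / [5];  Q = [1, 3, 4] / [2, 6] / [5]
  Insert 1 (step 7): P = [1, 7, 9] / [2, 8] / [4] / [5];  Q = [1, 3, 4] / [2, 6] / [5] / [7]
  Insert 6 (step 8): P = [1, 6, 9] / [2, 7] / [4, 8] / [5];  Q = [1, 3, 4] / [2, 6] / [5, 8] / [7]
  Insert 3 (step 9): P = [1, 3, 9] / [2, 6] / [4, 7] / [5, 8];  Q = [1, 3, 4] / [2, 6] / [5, 8] / [7, 9]
Final shape: (3, 2, 2, 2).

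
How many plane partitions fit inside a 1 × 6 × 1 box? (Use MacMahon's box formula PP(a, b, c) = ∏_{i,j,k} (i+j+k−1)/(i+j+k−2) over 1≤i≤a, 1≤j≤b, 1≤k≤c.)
PP(1, 6, 1) = 7

Evaluate the triple product over i = 1..1, j = 1..6, k = 1..1. The factors are (2/1) · (3/2) · (4/3) · (5/4) · (6/5) · (7/6). The numerators and denominators telescope so the product is an integer; carrying out the multiplication exactly gives PP(1, 6, 1) = 7.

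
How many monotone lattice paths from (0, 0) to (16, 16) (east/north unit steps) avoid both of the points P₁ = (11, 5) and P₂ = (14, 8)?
Number of paths = 571542516

Inclusion–exclusion. Total paths: C(32, 16) = 601080390. Through P₁: C(16, 11)·C(16, 5) = 19079424. Through P₂: C(22, 14)·C(10, 2) = 14389650. Since P₁ is strictly southwest of P₂, a monotone path through both must visit P₁ then P₂; paths through both = C(16, 11)·C(6, 3)·C(10, 2) = 3931200. Avoid both = 601080390 − 19079424 − 14389650 + 3931200 = 571542516.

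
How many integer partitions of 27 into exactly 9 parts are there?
p(27, 9 parts) = 318

Partitions of n into exactly k parts are in bijection with partitions of n − k into at most k parts (subtract 1 from each part). So p(27, exactly 9) = p(18, parts ≤ 9). Computing via the recurrence p(m, j) = p(m, j−1) + p(m−j, j) gives 318.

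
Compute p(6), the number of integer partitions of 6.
p(6) = 11

List all partitions of 6: 6, 5+1, 4+2, 4+1+1, 3+3, 3+2+1, 3+1+1+1, 2+2+2, 2+2+1+1, 2+1+1+1+1, 1+1+1+1+1+1. Counting them gives p(6) = 11.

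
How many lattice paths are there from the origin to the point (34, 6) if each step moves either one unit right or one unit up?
Number of paths = 3838380

A monotone lattice path from (0, 0) to (34, 6) consists of 34 east steps and 6 north steps in some order, so it is determined by which 34 of the 40 steps are east. The count is C(40, 34) = 3838380.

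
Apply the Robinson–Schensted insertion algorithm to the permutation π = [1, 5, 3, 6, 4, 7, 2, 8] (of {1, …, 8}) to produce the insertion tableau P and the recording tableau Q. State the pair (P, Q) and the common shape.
P = [1, 2, 4, 7, 8] / [3, 6] / [5];  Q = [1, 2, 4, 6, 8] / [3, 5] / [7];  common shape = (5, 2, 1)

Row-insert the values π_1, π_2, … into P one at a time, bumping the leftmost entry strictly greater than the inserted value down to the next row. The recording tableau Q records, in position (i, j), the step at which that cell was added to P.
  Insert 1 (step 1): P = [1];  Q = [1]
  Insert 5 (step 2): P = [1, 5];  Q = [1, 2]
  Insert 3 (step 3): P = [1, 3] / [5];  Q = [1, 2] / [3]
  Insert 6 (step 4): P = [1, 3, 6] / [5];  Q = [1, 2, 4] / [3]
  Insert 4 (step 5): P = [1, 3, 4] / [5, 6];  Q = [1, 2, 4] / [3, 5]
  Insert 7 (step 6): P = [1, 3, 4, 7] / [5, 6];  Q = [1, 2, 4, 6] / [3, 5]
  Insert 2 (step 7): P = [1, 2, 4, 7] / [3, 6] / [5];  Q = [1, 2, 4, 6] / [3, 5] / [7]
  Insert 8 (step 8): P = [1, 2, 4, 7, 8] / [3, 6] / [5];  Q = [1, 2, 4, 6, 8] / [3, 5] / [7]
Final shape: (5, 2, 1).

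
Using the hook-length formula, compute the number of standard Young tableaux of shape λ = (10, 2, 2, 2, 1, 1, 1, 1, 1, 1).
# SYT of shape (10, 2, 2, 2, 1, 1, 1, 1, 1, 1) = 39309270

Hook-length formula: f^λ = n! / Π hook(c), product over all cells c of the Young diagram. For λ = (10, 2, 2, 2, 1, 1, 1, 1, 1, 1), n = 22 boxes. Hook lengths by row (left-to-right, top-to-bottom): [19, 12, 8, 7, 6, 5, 4, 3, 2, 1]; [10, 3]; [9, 2]; [8, 1]; [6]; [5]; [4]; [3]; [2]; [1]. Product of hooks = 28593782784000. So f^λ = 22! / 28593782784000 = 1124000727777607680000 / 28593782784000 = 39309270.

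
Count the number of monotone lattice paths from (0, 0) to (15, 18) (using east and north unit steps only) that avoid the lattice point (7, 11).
Number of paths = 832370880

Total paths from (0, 0) to (15, 18): C(33, 15) = 1037158320. Paths through (7, 11): (paths (0, 0) → (7, 11)) × (paths (7, 11) → (15, 18)) = C(18, 7) · C(15, 8) = 31824 · 6435 = 204787440. Avoidance count = 1037158320 − 204787440 = 832370880.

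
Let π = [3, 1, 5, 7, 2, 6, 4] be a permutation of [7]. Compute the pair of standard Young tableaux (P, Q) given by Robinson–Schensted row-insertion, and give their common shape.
P = [1, 2, 4] / [3, 5, 6] / [7];  Q = [1, 3, 4] / [2, 5, 6] / [7];  common shape = (3, 3, 1)

Row-insert the values π_1, π_2, … into P one at a time, bumping the leftmost entry strictly greater than the inserted value down to the next row. The recording tableau Q records, in position (i, j), the step at which that cell was added to P.
  Insert 3 (step 1): P = [3];  Q = [1]
  Insert 1 (step 2): P = [1] / [3];  Q = [1] / [2]
  Insert 5 (step 3): P = [1, 5] / [3];  Q = [1, 3] / [2]
  Insert 7 (step 4): P = [1, 5, 7] / [3];  Q = [1, 3, 4] / [2]
  Insert 2 (step 5): P = [1, 2, 7] / [3, 5];  Q = [1, 3, 4] / [2, 5]
  Insert 6 (step 6): P = [1, 2, 6] / [3, 5, 7];  Q = [1, 3, 4] / [2, 5, 6]
  Insert 4 (step 7): P = [1, 2, 4] / [3, 5, 6] / [7];  Q = [1, 3, 4] / [2, 5, 6] / [7]
Final shape: (3, 3, 1).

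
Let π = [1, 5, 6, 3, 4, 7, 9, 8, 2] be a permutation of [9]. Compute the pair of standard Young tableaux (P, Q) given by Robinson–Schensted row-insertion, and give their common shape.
P = [1, 2, 4, 7, 8] / [3, 6, 9] / [5];  Q = [1, 2, 3, 6, 7] / [4, 5, 8] / [9];  common shape = (5, 3, 1)

Row-insert the values π_1, π_2, … into P one at a time, bumping the leftmost entry strictly greater than the inserted value down to the next row. The recording tableau Q records, in position (i, j), the step at which that cell was added to P.
  Insert 1 (step 1): P = [1];  Q = [1]
  Insert 5 (step 2): P = [1, 5];  Q = [1, 2]
  Insert 6 (step 3): P = [1, 5, 6];  Q = [1, 2, 3]
  Insert 3 (step 4): P = [1, 3, 6] / [5];  Q = [1, 2, 3] / [4]
  Insert 4 (step 5): P = [1, 3, 4] / [5, 6];  Q = [1, 2, 3] / [4, 5]
  Insert 7 (step 6): P = [1, 3, 4, 7] / [5, 6];  Q = [1, 2, 3, 6] / [4, 5]
  Insert 9 (step 7): P = [1, 3, 4, 7, 9] / [5, 6];  Q = [1, 2, 3, 6, 7] / [4, 5]
  Insert 8 (step 8): P = [1, 3, 4, 7, 8] / [5, 6, 9];  Q = [1, 2, 3, 6, 7] / [4, 5, 8]
  Insert 2 (step 9): P = [1, 2, 4, 7, 8] / [3, 6, 9] / [5];  Q = [1, 2, 3, 6, 7] / [4, 5, 8] / [9]
Final shape: (5, 3, 1).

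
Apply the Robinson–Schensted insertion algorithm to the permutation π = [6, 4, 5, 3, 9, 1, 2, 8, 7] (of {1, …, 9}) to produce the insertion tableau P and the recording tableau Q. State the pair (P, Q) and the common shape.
P = [1, 2, 7] / [3, 5, 8] / [4, 9] / [6];  Q = [1, 3, 5] / [2, 7, 8] / [4, 9] / [6];  common shape = (3, 3, 2, 1)

Row-insert the values π_1, π_2, … into P one at a time, bumping the leftmost entry strictly greater than the inserted value down to the next row. The recording tableau Q records, in position (i, j), the step at which that cell was added to P.
  Insert 6 (step 1): P = [6];  Q = [1]
  Insert 4 (step 2): P = [4] / [6];  Q = [1] / [2]
  Insert 5 (step 3): P = [4, 5] / [6];  Q = [1, 3] / [2]
  Insert 3 (step 4): P = [3, 5] / [4] / [6];  Q = [1, 3] / [2] / [4]
  Insert 9 (step 5): P = [3, 5, 9] / [4] / [6];  Q = [1, 3, 5] / [2] / [4]
  Insert 1 (step 6): P = [1, 5, 9] / [3] / [4] / [6];  Q = [1, 3, 5] / [2] / [4] / [6]
  Insert 2 (step 7): P = [1, 2, 9] / [3, 5] / [4] / [6];  Q = [1, 3, 5] / [2, 7] / [4] / [6]
  Insert 8 (step 8): P = [1, 2, 8] / [3, 5, 9] / [4] / [6];  Q = [1, 3, 5] / [2, 7, 8] / [4] / [6]
  Insert 7 (step 9): P = [1, 2, 7] / [3, 5, 8] / [4, 9] / [6];  Q = [1, 3, 5] / [2, 7, 8] / [4, 9] / [6]
Final shape: (3, 3, 2, 1).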